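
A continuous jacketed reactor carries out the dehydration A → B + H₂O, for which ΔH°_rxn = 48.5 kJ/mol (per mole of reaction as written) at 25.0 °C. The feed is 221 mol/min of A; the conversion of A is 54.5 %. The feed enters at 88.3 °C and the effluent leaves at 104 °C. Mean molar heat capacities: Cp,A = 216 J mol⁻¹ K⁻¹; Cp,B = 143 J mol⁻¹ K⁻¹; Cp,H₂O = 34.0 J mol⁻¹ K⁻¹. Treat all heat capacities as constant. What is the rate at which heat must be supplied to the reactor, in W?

Q_in = 104000 W

Extent of reaction ξ = 0.545 × 221 = 120.45 mol/min
Reaction term: ξ·ΔH°_rxn = 120.45 × 48.5 = 5841.6 kJ/min
Sensible, feed 88.3→25 °C: -3021.7 kJ/min
Outlet flows (mol/min): A 100.55, B 120.45, H₂O 120.45
Sensible, products 25→104 °C: 3400.1 kJ/min
Q = ΔH = 6219.9 kJ/min = 103.67 kW
Heat supplied = 103670 W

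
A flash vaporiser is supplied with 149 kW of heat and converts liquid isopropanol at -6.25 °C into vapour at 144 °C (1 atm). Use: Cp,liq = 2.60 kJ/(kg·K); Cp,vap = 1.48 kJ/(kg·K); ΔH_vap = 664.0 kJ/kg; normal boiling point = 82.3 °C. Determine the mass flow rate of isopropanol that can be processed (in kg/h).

ṁ = 544 kg/h

Δh = 2.60×(82.3−-6.25) + 664.0 + 1.48×(144−82.3) = 985.55 kJ/kg
Q = 149 kW = 149 kJ/s = 536400 kJ/h
ṁ = Q/Δh = 536400 / 985.55 = 544.27 kg/h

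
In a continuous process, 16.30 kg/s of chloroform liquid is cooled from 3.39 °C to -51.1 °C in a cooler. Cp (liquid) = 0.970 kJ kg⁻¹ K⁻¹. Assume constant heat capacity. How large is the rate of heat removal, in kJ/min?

Q_c = 51700 kJ/min

Q = ṁ·Cp·ΔT = 16.30 × 0.970 × (-51.1 − 3.39) = -861.54 kJ/s
Cooling duty = 51692 kJ/min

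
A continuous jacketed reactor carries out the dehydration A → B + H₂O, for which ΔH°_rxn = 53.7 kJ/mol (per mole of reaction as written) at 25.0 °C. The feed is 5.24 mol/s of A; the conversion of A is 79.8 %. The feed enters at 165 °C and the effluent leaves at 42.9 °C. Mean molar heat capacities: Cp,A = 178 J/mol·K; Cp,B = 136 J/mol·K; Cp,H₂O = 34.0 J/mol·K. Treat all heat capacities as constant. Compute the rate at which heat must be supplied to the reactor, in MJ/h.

Extent of reaction ξ = 0.798 × 5.24 = 4.1815 mol/s
Reaction term: ξ·ΔH°_rxn = 4.1815 × 53.7 = 224.55 kJ/s
Sensible, feed 165→25 °C: -130.58 kJ/s
Outlet flows (mol/s): A 1.0585, B 4.1815, H₂O 4.1815
Sensible, products 25→42.9 °C: 16.097 kJ/s
Q = ΔH = 110.06 kJ/s = 110.06 kW
Heat supplied = 396.23 MJ/h

Q_in = 396 MJ/h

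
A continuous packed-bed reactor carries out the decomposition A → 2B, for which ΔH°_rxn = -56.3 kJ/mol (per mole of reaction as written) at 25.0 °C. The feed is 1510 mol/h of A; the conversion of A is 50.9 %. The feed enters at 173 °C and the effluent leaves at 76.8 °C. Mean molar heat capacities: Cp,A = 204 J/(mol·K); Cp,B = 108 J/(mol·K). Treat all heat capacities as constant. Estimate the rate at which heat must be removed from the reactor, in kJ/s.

Q_out = 20.1 kJ/s

Extent of reaction ξ = 0.509 × 1510 = 768.59 mol/h
Reaction term: ξ·ΔH°_rxn = 768.59 × -56.3 = -43272 kJ/h
Sensible, feed 173→25 °C: -45590 kJ/h
Outlet flows (mol/h): A 741.41, B 1537.2
Sensible, products 25→76.8 °C: 16434 kJ/h
Q = ΔH = -72427 kJ/h = -20.119 kW
Heat removed = 20.119 kJ/s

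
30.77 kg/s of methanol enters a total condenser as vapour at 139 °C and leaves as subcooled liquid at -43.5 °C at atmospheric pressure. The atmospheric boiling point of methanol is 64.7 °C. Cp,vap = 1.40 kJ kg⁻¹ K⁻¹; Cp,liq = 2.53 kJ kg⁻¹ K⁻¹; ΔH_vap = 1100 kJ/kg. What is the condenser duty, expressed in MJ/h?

vapour 139→64.7 °C: -104.02 kJ/kg
condensation at 64.7 °C: -1100 kJ/kg
liquid 64.7→-43.5 °C: -273.75 kJ/kg
Δh = -104.02 + -1100 + -273.75 = -1477.8 kJ/kg
Q = ṁ·Δh = 30.77 kg/s × -1477.8 kJ/kg = -45471 kJ/s
|Q| = 45471 kW = 163700 MJ/h

Q_c = 164000 MJ/h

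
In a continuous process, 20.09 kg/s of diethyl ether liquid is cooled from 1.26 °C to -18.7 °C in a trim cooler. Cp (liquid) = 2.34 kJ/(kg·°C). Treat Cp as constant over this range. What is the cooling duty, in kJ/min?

Q_c = 56300 kJ/min

Q = ṁ·Cp·ΔT = 20.09 × 2.34 × (-18.7 − 1.26) = -938.33 kJ/s
Cooling duty = 56300 kJ/min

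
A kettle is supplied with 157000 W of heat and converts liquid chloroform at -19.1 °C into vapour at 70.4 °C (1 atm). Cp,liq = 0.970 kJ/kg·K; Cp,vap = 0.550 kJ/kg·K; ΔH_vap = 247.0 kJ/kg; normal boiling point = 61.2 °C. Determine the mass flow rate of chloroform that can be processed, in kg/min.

Δh = 0.970×(61.2−-19.1) + 247.0 + 0.550×(70.4−61.2) = 329.95 kJ/kg
Q = 157000 W = 157 kJ/s = 9420 kJ/min
ṁ = Q/Δh = 9420 / 329.95 = 28.55 kg/min

ṁ = 28.5 kg/min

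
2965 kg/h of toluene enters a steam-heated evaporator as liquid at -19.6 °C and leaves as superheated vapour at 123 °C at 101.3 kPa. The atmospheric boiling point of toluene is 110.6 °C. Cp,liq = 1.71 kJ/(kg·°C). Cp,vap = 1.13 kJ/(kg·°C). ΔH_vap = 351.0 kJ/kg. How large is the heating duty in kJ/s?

liquid -19.6→110.6 °C: 222.64 kJ/kg
vaporisation at 110.6 °C: 351 kJ/kg
vapour 110.6→123 °C: 14.012 kJ/kg
Δh = 222.64 + 351 + 14.012 = 587.65 kJ/kg
Q = ṁ·Δh = 2965 kg/h × 587.65 kJ/kg = 1.7424e+06 kJ/h
|Q| = 484 kW

Q = 484 kJ/s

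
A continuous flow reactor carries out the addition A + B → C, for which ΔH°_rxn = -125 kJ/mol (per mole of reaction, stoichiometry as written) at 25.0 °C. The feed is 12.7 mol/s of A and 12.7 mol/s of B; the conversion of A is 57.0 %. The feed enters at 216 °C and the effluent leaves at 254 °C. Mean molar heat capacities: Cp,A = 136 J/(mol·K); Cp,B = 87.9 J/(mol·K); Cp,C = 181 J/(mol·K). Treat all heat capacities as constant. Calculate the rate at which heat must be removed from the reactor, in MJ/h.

Q_out = 3120 MJ/h

Extent of reaction ξ = 0.570 × 12.7 = 7.239 mol/s
Reaction term: ξ·ΔH°_rxn = 7.239 × -125 = -904.87 kJ/s
Sensible, feed 216→25 °C: -543.11 kJ/s
Outlet flows (mol/s): A 5.461, B 5.461, C 7.239
Sensible, products 25→254 °C: 580.05 kJ/s
Q = ΔH = -867.94 kJ/s = -867.94 kW
Heat removed = 3124.6 MJ/h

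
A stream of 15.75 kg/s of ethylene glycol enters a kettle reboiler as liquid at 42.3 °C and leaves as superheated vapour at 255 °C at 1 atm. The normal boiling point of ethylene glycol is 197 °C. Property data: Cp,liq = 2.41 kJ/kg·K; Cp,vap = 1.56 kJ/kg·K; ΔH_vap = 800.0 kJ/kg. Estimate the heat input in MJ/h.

liquid 42.3→197 °C: 372.83 kJ/kg
vaporisation at 197 °C: 800 kJ/kg
vapour 197→255 °C: 90.48 kJ/kg
Δh = 372.83 + 800 + 90.48 = 1263.3 kJ/kg
Q = ṁ·Δh = 15.75 kg/s × 1263.3 kJ/kg = 19897 kJ/s
|Q| = 19897 kW = 71630 MJ/h

Q = 71600 MJ/h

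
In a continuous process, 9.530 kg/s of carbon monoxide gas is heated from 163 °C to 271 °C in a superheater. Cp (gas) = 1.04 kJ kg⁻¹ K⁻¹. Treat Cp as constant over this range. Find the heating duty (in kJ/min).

Q = ṁ·Cp·ΔT = 9.530 × 1.04 × (271 − 163) = 1070.4 kJ/s
Heating duty = 64225 kJ/min

Q = 64200 kJ/min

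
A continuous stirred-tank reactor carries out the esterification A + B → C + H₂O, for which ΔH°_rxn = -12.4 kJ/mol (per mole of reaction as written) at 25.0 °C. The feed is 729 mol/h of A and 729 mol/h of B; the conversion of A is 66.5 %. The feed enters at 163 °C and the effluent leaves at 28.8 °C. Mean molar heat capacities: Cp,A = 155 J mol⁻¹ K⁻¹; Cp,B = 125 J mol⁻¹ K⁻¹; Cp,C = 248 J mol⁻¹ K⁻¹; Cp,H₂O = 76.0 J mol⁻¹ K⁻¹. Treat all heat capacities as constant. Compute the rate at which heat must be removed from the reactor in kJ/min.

Q_out = 555 kJ/min

Extent of reaction ξ = 0.665 × 729 = 484.79 mol/h
Reaction term: ξ·ΔH°_rxn = 484.79 × -12.4 = -6011.3 kJ/h
Sensible, feed 163→25 °C: -28169 kJ/h
Outlet flows (mol/h): A 244.21, B 244.21, C 484.79, H₂O 484.79
Sensible, products 25→28.8 °C: 856.71 kJ/h
Q = ΔH = -33323 kJ/h = -9.2564 kW
Heat removed = 555.39 kJ/min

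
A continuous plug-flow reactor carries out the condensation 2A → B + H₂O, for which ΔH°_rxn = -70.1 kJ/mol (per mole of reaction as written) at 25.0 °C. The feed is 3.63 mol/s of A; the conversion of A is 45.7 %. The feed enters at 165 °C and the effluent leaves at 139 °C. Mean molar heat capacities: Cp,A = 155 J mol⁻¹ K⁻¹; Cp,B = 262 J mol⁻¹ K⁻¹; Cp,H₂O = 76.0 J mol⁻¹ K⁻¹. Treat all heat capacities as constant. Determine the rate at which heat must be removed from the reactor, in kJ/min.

Extent of reaction ξ = 0.457 × 3.63 / 2 = 0.82946 mol/s
Reaction term: ξ·ΔH°_rxn = 0.82946 × -70.1 = -58.145 kJ/s
Sensible, feed 165→25 °C: -78.771 kJ/s
Outlet flows (mol/s): A 1.9711, B 0.82946, H₂O 0.82946
Sensible, products 25→139 °C: 66.79 kJ/s
Q = ΔH = -70.126 kJ/s = -70.126 kW
Heat removed = 4207.6 kJ/min

Q_out = 4210 kJ/min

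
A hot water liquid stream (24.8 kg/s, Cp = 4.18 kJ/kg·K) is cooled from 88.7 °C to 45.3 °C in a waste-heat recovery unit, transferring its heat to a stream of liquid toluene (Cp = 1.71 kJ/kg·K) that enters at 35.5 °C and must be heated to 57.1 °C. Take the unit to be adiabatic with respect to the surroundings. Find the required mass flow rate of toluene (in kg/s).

ṁ_c = 122 kg/s

Heat released by hot stream: Q = 24.8 × 4.18 × (88.7 − 45.3) = 4499 kJ/s
Energy balance on cold side (adiabatic exchanger): Q = ṁ_c·Cp_c·(T_c,out − T_c,in)
ṁ_c = 4499 / [1.71 × (57.1 − 35.5)] = 121.81 kg/s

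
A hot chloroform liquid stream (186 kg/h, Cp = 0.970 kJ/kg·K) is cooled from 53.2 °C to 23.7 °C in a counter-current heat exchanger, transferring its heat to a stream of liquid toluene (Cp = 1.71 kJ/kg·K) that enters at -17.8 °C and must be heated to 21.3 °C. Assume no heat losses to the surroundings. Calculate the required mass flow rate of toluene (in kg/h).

Heat released by hot stream: Q = 186 × 0.970 × (53.2 − 23.7) = 5322.4 kJ/h
Energy balance on cold side (adiabatic exchanger): Q = ṁ_c·Cp_c·(T_c,out − T_c,in)
ṁ_c = 5322.4 / [1.71 × (21.3 − -17.8)] = 79.604 kg/h

ṁ_c = 79.6 kg/h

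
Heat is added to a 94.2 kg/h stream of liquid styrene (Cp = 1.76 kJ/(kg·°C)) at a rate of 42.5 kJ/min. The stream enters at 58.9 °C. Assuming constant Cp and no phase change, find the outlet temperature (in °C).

T_out = 74.3 °C

Q = 42.5 kJ/min = 2550 kJ/h
ΔT = Q/(ṁ·Cp) = 2550/(94.2×1.76) = 15.381 K
T_out = 58.9 + 15.381 = 74.281 °C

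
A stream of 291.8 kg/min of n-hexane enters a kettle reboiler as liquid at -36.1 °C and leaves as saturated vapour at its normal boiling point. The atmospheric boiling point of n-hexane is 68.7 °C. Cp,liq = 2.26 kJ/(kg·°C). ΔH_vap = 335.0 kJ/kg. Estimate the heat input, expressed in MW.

liquid -36.1→68.7 °C: 236.85 kJ/kg
vaporisation at 68.7 °C: 335 kJ/kg
Δh = 236.85 + 335 = 571.85 kJ/kg
Q = ṁ·Δh = 291.8 kg/min × 571.85 kJ/kg = 166870 kJ/min
|Q| = 2781.1 kW = 2.7811 MW

Q = 2.78 MW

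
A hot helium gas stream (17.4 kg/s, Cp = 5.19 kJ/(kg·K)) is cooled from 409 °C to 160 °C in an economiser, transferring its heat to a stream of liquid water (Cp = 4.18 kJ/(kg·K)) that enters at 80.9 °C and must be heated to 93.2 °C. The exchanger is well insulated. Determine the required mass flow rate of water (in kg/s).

Heat released by hot stream: Q = 17.4 × 5.19 × (409 − 160) = 22486 kJ/s
Energy balance on cold side (adiabatic exchanger): Q = ṁ_c·Cp_c·(T_c,out − T_c,in)
ṁ_c = 22486 / [4.18 × (93.2 − 80.9)] = 437.36 kg/s

ṁ_c = 437 kg/s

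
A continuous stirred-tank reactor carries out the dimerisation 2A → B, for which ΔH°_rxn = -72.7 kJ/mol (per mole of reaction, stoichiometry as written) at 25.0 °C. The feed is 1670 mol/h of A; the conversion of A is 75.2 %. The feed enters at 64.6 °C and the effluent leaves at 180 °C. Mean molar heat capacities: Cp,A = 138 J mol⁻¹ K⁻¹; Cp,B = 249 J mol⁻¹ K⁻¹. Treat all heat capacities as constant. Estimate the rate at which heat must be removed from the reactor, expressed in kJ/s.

Extent of reaction ξ = 0.752 × 1670 / 2 = 627.92 mol/h
Reaction term: ξ·ΔH°_rxn = 627.92 × -72.7 = -45650 kJ/h
Sensible, feed 64.6→25 °C: -9126.2 kJ/h
Outlet flows (mol/h): A 414.16, B 627.92
Sensible, products 25→180 °C: 33093 kJ/h
Q = ΔH = -21683 kJ/h = -6.0229 kW
Heat removed = 6.0229 kJ/s

Q_out = 6.02 kJ/s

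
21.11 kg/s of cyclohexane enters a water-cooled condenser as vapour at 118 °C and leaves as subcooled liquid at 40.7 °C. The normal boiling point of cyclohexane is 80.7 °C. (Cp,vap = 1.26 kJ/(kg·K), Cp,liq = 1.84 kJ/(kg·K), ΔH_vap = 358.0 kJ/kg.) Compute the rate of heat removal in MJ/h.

Q_c = 36400 MJ/h

vapour 118→80.7 °C: -46.998 kJ/kg
condensation at 80.7 °C: -358 kJ/kg
liquid 80.7→40.7 °C: -73.6 kJ/kg
Δh = -46.998 + -358 + -73.6 = -478.6 kJ/kg
Q = ṁ·Δh = 21.11 kg/s × -478.6 kJ/kg = -10103 kJ/s
|Q| = 10103 kW = 36372 MJ/h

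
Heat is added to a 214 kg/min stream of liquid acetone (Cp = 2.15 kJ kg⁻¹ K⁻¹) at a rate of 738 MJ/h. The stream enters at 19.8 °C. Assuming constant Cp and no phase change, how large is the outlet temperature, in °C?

Q = 738 MJ/h = 12300 kJ/min
ΔT = Q/(ṁ·Cp) = 12300/(214×2.15) = 26.733 K
T_out = 19.8 + 26.733 = 46.533 °C

T_out = 46.5 °C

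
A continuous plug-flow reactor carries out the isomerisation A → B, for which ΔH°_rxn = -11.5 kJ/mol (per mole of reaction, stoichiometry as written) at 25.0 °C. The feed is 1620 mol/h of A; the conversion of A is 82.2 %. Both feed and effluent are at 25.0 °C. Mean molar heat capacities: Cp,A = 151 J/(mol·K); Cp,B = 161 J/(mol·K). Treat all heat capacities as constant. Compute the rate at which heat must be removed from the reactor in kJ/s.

Q_out = 4.25 kJ/s

Extent of reaction ξ = 0.822 × 1620 = 1331.6 mol/h
Reaction term: ξ·ΔH°_rxn = 1331.6 × -11.5 = -15314 kJ/h
Q = ΔH = -15314 kJ/h = -4.2538 kW
Heat removed = 4.2538 kJ/s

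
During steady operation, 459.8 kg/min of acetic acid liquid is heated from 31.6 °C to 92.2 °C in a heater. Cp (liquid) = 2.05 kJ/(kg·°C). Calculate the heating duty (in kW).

Q = ṁ·Cp·ΔT = 459.8 × 2.05 × (92.2 − 31.6) = 57121 kJ/min
Converting: 57121 / 60 s = 952.02 kW

Q = 952 kW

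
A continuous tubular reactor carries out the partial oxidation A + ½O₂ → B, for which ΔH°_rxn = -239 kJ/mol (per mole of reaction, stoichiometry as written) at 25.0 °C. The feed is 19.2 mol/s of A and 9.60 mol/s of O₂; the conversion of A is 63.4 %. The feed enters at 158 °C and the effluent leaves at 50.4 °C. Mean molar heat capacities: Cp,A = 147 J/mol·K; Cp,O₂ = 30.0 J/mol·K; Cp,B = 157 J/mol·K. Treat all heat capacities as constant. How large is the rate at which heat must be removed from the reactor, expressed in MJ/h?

Q_out = 11700 MJ/h

Extent of reaction ξ = 0.634 × 19.2 = 12.173 mol/s
Reaction term: ξ·ΔH°_rxn = 12.173 × -239 = -2909.3 kJ/s
Sensible, feed 158→25 °C: -413.68 kJ/s
Outlet flows (mol/s): A 7.0272, O₂ 3.5136, B 12.173
Sensible, products 25→50.4 °C: 77.458 kJ/s
Q = ΔH = -3245.5 kJ/s = -3245.5 kW
Heat removed = 11684 MJ/h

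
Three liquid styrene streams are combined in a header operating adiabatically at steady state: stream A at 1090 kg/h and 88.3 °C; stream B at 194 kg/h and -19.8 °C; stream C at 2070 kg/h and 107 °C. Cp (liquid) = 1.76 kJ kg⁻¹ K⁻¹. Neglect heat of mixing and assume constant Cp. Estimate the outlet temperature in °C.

No heat crosses the boundary, so H_out = H_in.
T_out = Σ ṁᵢCp,ᵢTᵢ / Σ ṁᵢCp,ᵢ
      = 552460 / 5903 = 93.588 °C

T_out = 93.6 °C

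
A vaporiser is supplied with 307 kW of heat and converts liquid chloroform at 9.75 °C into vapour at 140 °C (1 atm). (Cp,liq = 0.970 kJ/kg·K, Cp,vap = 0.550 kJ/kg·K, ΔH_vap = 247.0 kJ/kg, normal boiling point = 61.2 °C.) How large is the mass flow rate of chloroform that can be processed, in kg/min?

ṁ = 54.1 kg/min

Δh = 0.970×(61.2−9.75) + 247.0 + 0.550×(140−61.2) = 340.25 kJ/kg
Q = 307 kW = 307 kJ/s = 18420 kJ/min
ṁ = Q/Δh = 18420 / 340.25 = 54.137 kg/min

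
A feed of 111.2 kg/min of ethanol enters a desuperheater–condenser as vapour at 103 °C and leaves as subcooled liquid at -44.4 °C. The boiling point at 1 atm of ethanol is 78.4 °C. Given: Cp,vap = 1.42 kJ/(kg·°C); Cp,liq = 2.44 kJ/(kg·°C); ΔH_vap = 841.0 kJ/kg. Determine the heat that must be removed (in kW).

vapour 103→78.4 °C: -34.932 kJ/kg
condensation at 78.4 °C: -841 kJ/kg
liquid 78.4→-44.4 °C: -299.63 kJ/kg
Δh = -34.932 + -841 + -299.63 = -1175.6 kJ/kg
Q = ṁ·Δh = 111.2 kg/min × -1175.6 kJ/kg = -130720 kJ/min
|Q| = 2178.7 kW

Q_c = 2180 kW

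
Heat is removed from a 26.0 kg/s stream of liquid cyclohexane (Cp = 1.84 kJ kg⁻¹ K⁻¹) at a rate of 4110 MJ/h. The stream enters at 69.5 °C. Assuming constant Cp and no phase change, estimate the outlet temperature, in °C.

T_out = 45.6 °C

Q = 4110 MJ/h = 1141.7 kJ/s
ΔT = Q/(ṁ·Cp) = 1141.7/(26.0×1.84) = 23.864 K
T_out = 69.5 − 23.864 = 45.636 °C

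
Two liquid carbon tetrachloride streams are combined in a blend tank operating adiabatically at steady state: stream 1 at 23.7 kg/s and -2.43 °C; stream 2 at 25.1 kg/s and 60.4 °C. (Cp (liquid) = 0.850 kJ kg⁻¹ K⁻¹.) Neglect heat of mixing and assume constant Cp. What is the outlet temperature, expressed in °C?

No heat crosses the boundary, so H_out = H_in.
T_out = Σ ṁᵢCp,ᵢTᵢ / Σ ṁᵢCp,ᵢ
      = 1239.7 / 41.48 = 29.886 °C

T_out = 29.9 °C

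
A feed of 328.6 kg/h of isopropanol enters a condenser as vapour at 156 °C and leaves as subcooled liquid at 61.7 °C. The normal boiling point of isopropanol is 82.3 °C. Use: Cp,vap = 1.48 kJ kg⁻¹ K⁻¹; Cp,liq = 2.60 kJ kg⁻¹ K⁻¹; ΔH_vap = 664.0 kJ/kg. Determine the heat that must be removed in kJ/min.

Q_c = 4530 kJ/min

vapour 156→82.3 °C: -109.08 kJ/kg
condensation at 82.3 °C: -664 kJ/kg
liquid 82.3→61.7 °C: -53.56 kJ/kg
Δh = -109.08 + -664 + -53.56 = -826.64 kJ/kg
Q = ṁ·Δh = 328.6 kg/h × -826.64 kJ/kg = -271630 kJ/h
|Q| = 75.453 kW = 4527.2 kJ/min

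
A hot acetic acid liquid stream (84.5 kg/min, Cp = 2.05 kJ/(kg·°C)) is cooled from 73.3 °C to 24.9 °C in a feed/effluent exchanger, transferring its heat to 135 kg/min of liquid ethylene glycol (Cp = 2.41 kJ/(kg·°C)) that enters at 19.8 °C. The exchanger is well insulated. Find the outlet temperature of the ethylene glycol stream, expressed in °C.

T_c,out = 45.6 °C

Heat released by hot stream: Q = 84.5 × 2.05 × (73.3 − 24.9) = 8384.1 kJ/min
Energy balance on cold side (adiabatic exchanger): Q = ṁ_c·Cp_c·(T_c,out − T_c,in)
T_c,out = 19.8 + 8384.1/(135 × 2.41) = 45.569 °C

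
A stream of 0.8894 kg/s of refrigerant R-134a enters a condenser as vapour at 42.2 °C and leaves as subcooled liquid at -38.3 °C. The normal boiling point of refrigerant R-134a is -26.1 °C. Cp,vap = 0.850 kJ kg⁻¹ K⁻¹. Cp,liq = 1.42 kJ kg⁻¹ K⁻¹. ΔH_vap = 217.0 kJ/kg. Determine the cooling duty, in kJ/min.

vapour 42.2→-26.1 °C: -58.055 kJ/kg
condensation at -26.1 °C: -217 kJ/kg
liquid -26.1→-38.3 °C: -17.324 kJ/kg
Δh = -58.055 + -217 + -17.324 = -292.38 kJ/kg
Q = ṁ·Δh = 0.8894 kg/s × -292.38 kJ/kg = -260.04 kJ/s
|Q| = 260.04 kW = 15603 kJ/min

Q_c = 15600 kJ/min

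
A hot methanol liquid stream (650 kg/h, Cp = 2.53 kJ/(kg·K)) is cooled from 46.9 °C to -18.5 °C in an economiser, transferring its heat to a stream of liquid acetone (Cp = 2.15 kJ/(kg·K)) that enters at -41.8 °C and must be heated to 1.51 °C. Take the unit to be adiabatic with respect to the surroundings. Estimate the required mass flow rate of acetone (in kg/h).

ṁ_c = 1160 kg/h

Heat released by hot stream: Q = 650 × 2.53 × (46.9 − -18.5) = 107550 kJ/h
Energy balance on cold side (adiabatic exchanger): Q = ṁ_c·Cp_c·(T_c,out − T_c,in)
ṁ_c = 107550 / [2.15 × (1.51 − -41.8)] = 1155 kg/h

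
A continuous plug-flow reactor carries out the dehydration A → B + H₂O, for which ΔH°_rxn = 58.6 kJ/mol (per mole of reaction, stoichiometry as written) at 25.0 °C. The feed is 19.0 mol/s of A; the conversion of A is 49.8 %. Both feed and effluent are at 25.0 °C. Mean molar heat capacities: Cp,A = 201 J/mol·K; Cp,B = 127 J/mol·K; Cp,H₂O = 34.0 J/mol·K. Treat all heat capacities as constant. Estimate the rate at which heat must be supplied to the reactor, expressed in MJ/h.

Q_in = 2000 MJ/h

Extent of reaction ξ = 0.498 × 19.0 = 9.462 mol/s
Reaction term: ξ·ΔH°_rxn = 9.462 × 58.6 = 554.47 kJ/s
Q = ΔH = 554.47 kJ/s = 554.47 kW
Heat supplied = 1996.1 MJ/h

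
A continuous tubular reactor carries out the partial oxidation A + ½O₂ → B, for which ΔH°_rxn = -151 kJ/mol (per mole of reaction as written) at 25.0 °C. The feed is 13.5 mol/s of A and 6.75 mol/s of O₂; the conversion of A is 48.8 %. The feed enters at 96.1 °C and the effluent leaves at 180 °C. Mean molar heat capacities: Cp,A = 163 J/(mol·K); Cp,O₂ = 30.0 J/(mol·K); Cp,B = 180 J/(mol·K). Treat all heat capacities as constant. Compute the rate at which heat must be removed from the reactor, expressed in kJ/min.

Q_out = 47500 kJ/min

Extent of reaction ξ = 0.488 × 13.5 = 6.588 mol/s
Reaction term: ξ·ΔH°_rxn = 6.588 × -151 = -994.79 kJ/s
Sensible, feed 96.1→25 °C: -170.85 kJ/s
Outlet flows (mol/s): A 6.912, O₂ 3.456, B 6.588
Sensible, products 25→180 °C: 374.51 kJ/s
Q = ΔH = -791.13 kJ/s = -791.13 kW
Heat removed = 47468 kJ/min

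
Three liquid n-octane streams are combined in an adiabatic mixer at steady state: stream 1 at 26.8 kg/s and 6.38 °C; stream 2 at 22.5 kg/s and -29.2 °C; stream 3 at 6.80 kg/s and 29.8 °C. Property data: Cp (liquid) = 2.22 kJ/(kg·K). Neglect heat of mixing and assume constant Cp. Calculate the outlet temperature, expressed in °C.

No heat crosses the boundary, so H_out = H_in.
T_out = Σ ṁᵢCp,ᵢTᵢ / Σ ṁᵢCp,ᵢ
      = -629.09 / 124.54 = -5.0513 °C

T_out = -5.05 °C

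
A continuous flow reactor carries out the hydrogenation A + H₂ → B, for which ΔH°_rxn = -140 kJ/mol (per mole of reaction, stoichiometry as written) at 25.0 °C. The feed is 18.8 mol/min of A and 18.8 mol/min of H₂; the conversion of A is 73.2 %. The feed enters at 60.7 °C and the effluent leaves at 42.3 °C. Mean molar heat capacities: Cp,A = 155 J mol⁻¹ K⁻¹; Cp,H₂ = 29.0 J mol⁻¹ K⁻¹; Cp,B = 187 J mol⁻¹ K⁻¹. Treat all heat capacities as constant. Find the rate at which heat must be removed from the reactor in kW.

Q_out = 33.2 kW

Extent of reaction ξ = 0.732 × 18.8 = 13.762 mol/min
Reaction term: ξ·ΔH°_rxn = 13.762 × -140 = -1926.6 kJ/min
Sensible, feed 60.7→25 °C: -123.49 kJ/min
Outlet flows (mol/min): A 5.0384, H₂ 5.0384, B 13.762
Sensible, products 25→42.3 °C: 60.558 kJ/min
Q = ΔH = -1989.6 kJ/min = -33.159 kW
Heat removed = 33.159 kW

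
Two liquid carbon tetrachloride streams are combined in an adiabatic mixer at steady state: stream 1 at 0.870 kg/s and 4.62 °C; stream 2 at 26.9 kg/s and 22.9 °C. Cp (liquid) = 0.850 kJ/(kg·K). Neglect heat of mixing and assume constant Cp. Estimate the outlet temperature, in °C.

T_out = 22.3 °C

No heat crosses the boundary, so H_out = H_in.
Σ ṁᵢCp,ᵢTᵢ = 0.870×0.850×4.62 + 26.9×0.850×22.9 = 527.02
Σ ṁᵢCp,ᵢ = 0.870×0.850 + 26.9×0.850 = 23.604
T_out = 527.02 / 23.604 = 22.327 °C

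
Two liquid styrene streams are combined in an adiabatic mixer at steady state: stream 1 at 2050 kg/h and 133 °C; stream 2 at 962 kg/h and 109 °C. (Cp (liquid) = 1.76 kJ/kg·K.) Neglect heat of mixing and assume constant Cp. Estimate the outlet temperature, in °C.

T_out = 125 °C

No heat crosses the boundary, so H_out = H_in.
Σ ṁᵢCp,ᵢTᵢ = 2050×1.76×133 + 962×1.76×109 = 664410
Σ ṁᵢCp,ᵢ = 2050×1.76 + 962×1.76 = 5301.1
T_out = 664410 / 5301.1 = 125.33 °C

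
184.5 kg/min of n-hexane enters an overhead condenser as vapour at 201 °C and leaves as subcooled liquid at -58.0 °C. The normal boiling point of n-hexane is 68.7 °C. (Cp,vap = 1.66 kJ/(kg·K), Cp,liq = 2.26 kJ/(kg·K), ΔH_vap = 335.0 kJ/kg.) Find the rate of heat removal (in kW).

vapour 201→68.7 °C: -219.62 kJ/kg
condensation at 68.7 °C: -335 kJ/kg
liquid 68.7→-58.0 °C: -286.34 kJ/kg
Δh = -219.62 + -335 + -286.34 = -840.96 kJ/kg
Q = ṁ·Δh = 184.5 kg/min × -840.96 kJ/kg = -155160 kJ/min
|Q| = 2586 kW

Q_c = 2590 kW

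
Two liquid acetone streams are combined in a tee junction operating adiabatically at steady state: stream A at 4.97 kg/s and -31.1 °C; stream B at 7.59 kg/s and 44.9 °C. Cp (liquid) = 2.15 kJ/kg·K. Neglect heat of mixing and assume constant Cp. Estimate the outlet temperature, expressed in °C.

No heat crosses the boundary, so H_out = H_in.
Σ ṁᵢCp,ᵢTᵢ = 4.97×2.15×-31.1 + 7.59×2.15×44.9 = 400.38
Σ ṁᵢCp,ᵢ = 4.97×2.15 + 7.59×2.15 = 27.004
T_out = 400.38 / 27.004 = 14.827 °C

T_out = 14.8 °C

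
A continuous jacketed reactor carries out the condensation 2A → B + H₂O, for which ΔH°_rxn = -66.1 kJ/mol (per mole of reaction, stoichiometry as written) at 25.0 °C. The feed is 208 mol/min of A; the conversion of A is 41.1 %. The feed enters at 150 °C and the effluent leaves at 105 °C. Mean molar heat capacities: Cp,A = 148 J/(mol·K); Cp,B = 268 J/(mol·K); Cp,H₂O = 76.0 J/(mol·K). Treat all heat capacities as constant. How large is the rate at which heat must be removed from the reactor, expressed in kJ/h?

Q_out = 243000 kJ/h

Extent of reaction ξ = 0.411 × 208 / 2 = 42.744 mol/min
Reaction term: ξ·ΔH°_rxn = 42.744 × -66.1 = -2825.4 kJ/min
Sensible, feed 150→25 °C: -3848 kJ/min
Outlet flows (mol/min): A 122.51, B 42.744, H₂O 42.744
Sensible, products 25→105 °C: 2626.9 kJ/min
Q = ΔH = -4046.5 kJ/min = -67.442 kW
Heat removed = 242790 kJ/h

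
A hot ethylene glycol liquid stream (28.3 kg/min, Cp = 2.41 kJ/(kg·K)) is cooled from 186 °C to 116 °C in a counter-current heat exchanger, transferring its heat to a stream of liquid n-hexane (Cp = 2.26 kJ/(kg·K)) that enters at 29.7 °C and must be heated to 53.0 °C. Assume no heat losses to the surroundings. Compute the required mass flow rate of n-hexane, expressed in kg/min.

ṁ_c = 90.7 kg/min

Heat released by hot stream: Q = 28.3 × 2.41 × (186 − 116) = 4774.2 kJ/min
Energy balance on cold side (adiabatic exchanger): Q = ṁ_c·Cp_c·(T_c,out − T_c,in)
ṁ_c = 4774.2 / [2.26 × (53.0 − 29.7)] = 90.664 kg/min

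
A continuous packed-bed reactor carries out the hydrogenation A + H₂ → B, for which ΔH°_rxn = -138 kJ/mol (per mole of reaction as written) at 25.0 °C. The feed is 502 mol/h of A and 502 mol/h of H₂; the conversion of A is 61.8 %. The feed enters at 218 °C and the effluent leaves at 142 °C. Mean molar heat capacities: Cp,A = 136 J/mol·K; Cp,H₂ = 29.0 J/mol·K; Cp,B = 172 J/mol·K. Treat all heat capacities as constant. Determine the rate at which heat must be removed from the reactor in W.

Extent of reaction ξ = 0.618 × 502 = 310.24 mol/h
Reaction term: ξ·ΔH°_rxn = 310.24 × -138 = -42813 kJ/h
Sensible, feed 218→25 °C: -15986 kJ/h
Outlet flows (mol/h): A 191.76, H₂ 191.76, B 310.24
Sensible, products 25→142 °C: 9945.2 kJ/h
Q = ΔH = -48854 kJ/h = -13.57 kW
Heat removed = 13570 W

Q_out = 13600 W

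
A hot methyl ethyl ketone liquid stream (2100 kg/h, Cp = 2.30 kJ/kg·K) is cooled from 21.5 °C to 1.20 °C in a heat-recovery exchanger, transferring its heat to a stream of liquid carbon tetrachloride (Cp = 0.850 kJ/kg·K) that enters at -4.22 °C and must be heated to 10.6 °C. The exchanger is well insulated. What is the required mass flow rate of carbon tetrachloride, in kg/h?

ṁ_c = 7780 kg/h

Heat released by hot stream: Q = 2100 × 2.30 × (21.5 − 1.20) = 98049 kJ/h
Energy balance on cold side (adiabatic exchanger): Q = ṁ_c·Cp_c·(T_c,out − T_c,in)
ṁ_c = 98049 / [0.850 × (10.6 − -4.22)] = 7783.5 kg/h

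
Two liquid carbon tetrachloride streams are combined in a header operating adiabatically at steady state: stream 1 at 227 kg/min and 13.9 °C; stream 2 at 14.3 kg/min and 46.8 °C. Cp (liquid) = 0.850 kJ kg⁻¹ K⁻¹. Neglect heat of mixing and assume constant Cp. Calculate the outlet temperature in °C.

T_out = 15.8 °C

No heat crosses the boundary, so H_out = H_in.
Σ ṁᵢCp,ᵢTᵢ = 227×0.850×13.9 + 14.3×0.850×46.8 = 3250.9
Σ ṁᵢCp,ᵢ = 227×0.850 + 14.3×0.850 = 205.1
T_out = 3250.9 / 205.1 = 15.85 °C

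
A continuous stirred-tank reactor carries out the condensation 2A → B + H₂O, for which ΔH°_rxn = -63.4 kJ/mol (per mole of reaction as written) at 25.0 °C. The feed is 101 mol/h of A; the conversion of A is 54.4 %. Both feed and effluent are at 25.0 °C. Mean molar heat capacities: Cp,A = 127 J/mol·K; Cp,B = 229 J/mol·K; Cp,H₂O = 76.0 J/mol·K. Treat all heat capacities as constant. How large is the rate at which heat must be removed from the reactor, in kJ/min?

Q_out = 29.0 kJ/min

Extent of reaction ξ = 0.544 × 101 / 2 = 27.472 mol/h
Reaction term: ξ·ΔH°_rxn = 27.472 × -63.4 = -1741.7 kJ/h
Q = ΔH = -1741.7 kJ/h = -0.48381 kW
Heat removed = 29.029 kJ/min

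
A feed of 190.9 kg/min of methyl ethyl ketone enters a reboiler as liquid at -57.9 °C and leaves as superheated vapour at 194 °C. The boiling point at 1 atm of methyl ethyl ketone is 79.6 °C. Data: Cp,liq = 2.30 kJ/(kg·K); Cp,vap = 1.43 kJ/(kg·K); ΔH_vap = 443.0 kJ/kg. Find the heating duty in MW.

Q = 2.94 MW

liquid -57.9→79.6 °C: 316.25 kJ/kg
vaporisation at 79.6 °C: 443 kJ/kg
vapour 79.6→194 °C: 163.59 kJ/kg
Δh = 316.25 + 443 + 163.59 = 922.84 kJ/kg
Q = ṁ·Δh = 190.9 kg/min × 922.84 kJ/kg = 176170 kJ/min
|Q| = 2936.2 kW = 2.9362 MW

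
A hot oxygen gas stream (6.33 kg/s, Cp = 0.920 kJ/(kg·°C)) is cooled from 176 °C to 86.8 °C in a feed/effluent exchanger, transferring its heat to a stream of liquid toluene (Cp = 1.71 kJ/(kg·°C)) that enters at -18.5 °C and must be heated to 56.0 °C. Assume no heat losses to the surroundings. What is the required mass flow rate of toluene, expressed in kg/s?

ṁ_c = 4.08 kg/s

Heat released by hot stream: Q = 6.33 × 0.920 × (176 − 86.8) = 519.47 kJ/s
Energy balance on cold side (adiabatic exchanger): Q = ṁ_c·Cp_c·(T_c,out − T_c,in)
ṁ_c = 519.47 / [1.71 × (56.0 − -18.5)] = 4.0776 kg/s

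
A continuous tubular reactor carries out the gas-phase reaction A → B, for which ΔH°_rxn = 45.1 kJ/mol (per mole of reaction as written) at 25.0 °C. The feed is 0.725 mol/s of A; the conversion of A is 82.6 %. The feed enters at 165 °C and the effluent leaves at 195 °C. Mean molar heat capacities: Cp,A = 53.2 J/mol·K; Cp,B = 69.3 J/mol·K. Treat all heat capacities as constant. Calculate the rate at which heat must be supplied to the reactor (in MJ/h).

Extent of reaction ξ = 0.826 × 0.725 = 0.59885 mol/s
Reaction term: ξ·ΔH°_rxn = 0.59885 × 45.1 = 27.008 kJ/s
Sensible, feed 165→25 °C: -5.3998 kJ/s
Outlet flows (mol/s): A 0.12615, B 0.59885
Sensible, products 25→195 °C: 8.196 kJ/s
Q = ΔH = 29.804 kJ/s = 29.804 kW
Heat supplied = 107.3 MJ/h

Q_in = 107 MJ/h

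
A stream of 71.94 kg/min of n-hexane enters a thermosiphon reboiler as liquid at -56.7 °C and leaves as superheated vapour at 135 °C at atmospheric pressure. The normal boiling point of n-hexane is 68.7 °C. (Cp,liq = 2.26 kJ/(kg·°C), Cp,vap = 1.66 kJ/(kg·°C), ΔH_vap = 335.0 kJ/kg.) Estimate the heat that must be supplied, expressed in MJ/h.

Q = 3140 MJ/h

liquid -56.7→68.7 °C: 283.4 kJ/kg
vaporisation at 68.7 °C: 335 kJ/kg
vapour 68.7→135 °C: 110.06 kJ/kg
Δh = 283.4 + 335 + 110.06 = 728.46 kJ/kg
Q = ṁ·Δh = 71.94 kg/min × 728.46 kJ/kg = 52406 kJ/min
|Q| = 873.43 kW = 3144.3 MJ/h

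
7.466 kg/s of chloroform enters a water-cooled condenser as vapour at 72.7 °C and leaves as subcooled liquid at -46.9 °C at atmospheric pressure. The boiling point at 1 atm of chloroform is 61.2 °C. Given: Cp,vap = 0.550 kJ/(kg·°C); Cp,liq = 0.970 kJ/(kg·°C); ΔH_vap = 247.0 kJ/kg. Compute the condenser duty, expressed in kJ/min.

Q_c = 160000 kJ/min

vapour 72.7→61.2 °C: -6.325 kJ/kg
condensation at 61.2 °C: -247 kJ/kg
liquid 61.2→-46.9 °C: -104.86 kJ/kg
Δh = -6.325 + -247 + -104.86 = -358.18 kJ/kg
Q = ṁ·Δh = 7.466 kg/s × -358.18 kJ/kg = -2674.2 kJ/s
|Q| = 2674.2 kW = 160450 kJ/min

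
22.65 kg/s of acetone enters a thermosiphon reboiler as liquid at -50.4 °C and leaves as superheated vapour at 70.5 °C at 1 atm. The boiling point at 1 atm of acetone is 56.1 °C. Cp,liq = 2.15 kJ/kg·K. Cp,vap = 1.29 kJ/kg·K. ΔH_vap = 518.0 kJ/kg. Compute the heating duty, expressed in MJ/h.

liquid -50.4→56.1 °C: 228.97 kJ/kg
vaporisation at 56.1 °C: 518 kJ/kg
vapour 56.1→70.5 °C: 18.576 kJ/kg
Δh = 228.97 + 518 + 18.576 = 765.55 kJ/kg
Q = ṁ·Δh = 22.65 kg/s × 765.55 kJ/kg = 17340 kJ/s
|Q| = 17340 kW = 62423 MJ/h

Q = 62400 MJ/h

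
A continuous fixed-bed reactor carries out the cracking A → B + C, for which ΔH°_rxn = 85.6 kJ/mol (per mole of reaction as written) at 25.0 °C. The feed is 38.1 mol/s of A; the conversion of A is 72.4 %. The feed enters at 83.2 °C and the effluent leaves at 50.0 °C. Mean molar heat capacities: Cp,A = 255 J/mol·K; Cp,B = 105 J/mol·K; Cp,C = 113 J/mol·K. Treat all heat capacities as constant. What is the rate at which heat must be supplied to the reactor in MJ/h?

Q_in = 7250 MJ/h

Extent of reaction ξ = 0.724 × 38.1 = 27.584 mol/s
Reaction term: ξ·ΔH°_rxn = 27.584 × 85.6 = 2361.2 kJ/s
Sensible, feed 83.2→25 °C: -565.44 kJ/s
Outlet flows (mol/s): A 10.516, B 27.584, C 27.584
Sensible, products 25→50.0 °C: 217.37 kJ/s
Q = ΔH = 2013.2 kJ/s = 2013.2 kW
Heat supplied = 7247.4 MJ/h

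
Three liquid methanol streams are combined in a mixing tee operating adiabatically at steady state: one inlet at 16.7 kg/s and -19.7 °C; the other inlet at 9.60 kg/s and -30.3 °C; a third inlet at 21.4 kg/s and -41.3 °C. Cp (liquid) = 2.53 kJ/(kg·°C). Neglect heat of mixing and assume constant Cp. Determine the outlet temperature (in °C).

T_out = -31.5 °C

Energy balance with Q = 0: Σ ṁᵢCp,ᵢ(T_out − Tᵢ) = 0
Σ ṁᵢCp,ᵢTᵢ = 16.7×2.53×-19.7 + 9.60×2.53×-30.3 + 21.4×2.53×-41.3 = -3804.3
Σ ṁᵢCp,ᵢ = 16.7×2.53 + 9.60×2.53 + 21.4×2.53 = 120.68
T_out = -3804.3 / 120.68 = -31.524 °C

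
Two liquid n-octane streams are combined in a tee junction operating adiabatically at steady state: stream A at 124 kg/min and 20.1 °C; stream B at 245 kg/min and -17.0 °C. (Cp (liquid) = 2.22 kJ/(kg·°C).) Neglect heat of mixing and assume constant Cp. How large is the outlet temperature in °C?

No heat crosses the boundary, so H_out = H_in.
T_out = Σ ṁᵢCp,ᵢTᵢ / Σ ṁᵢCp,ᵢ
      = -3713.2 / 819.18 = -4.5328 °C

T_out = -4.53 °C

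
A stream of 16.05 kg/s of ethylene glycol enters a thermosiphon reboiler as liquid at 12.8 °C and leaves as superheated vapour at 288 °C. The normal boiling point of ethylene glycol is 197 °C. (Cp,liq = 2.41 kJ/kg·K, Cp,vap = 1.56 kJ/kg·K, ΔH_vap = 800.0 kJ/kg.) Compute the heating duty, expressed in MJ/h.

Q = 80100 MJ/h

liquid 12.8→197 °C: 443.92 kJ/kg
vaporisation at 197 °C: 800 kJ/kg
vapour 197→288 °C: 141.96 kJ/kg
Δh = 443.92 + 800 + 141.96 = 1385.9 kJ/kg
Q = ṁ·Δh = 16.05 kg/s × 1385.9 kJ/kg = 22243 kJ/s
|Q| = 22243 kW = 80076 MJ/h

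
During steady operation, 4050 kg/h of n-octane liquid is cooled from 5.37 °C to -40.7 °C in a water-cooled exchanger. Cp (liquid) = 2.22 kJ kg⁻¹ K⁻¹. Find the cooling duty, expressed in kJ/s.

Q = ṁ·Cp·ΔT = 4050 × 2.22 × (-40.7 − 5.37) = -414220 kJ/h
Converting: 414220 / 3600 s = 115.06 kW

Q_c = 115 kJ/s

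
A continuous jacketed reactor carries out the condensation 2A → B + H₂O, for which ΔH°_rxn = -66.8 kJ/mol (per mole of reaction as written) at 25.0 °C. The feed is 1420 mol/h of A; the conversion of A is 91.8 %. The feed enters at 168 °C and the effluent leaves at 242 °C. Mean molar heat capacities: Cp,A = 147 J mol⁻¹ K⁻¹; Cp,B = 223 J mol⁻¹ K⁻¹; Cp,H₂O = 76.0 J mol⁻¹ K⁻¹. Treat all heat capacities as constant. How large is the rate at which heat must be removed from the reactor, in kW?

Q_out = 7.61 kW

Extent of reaction ξ = 0.918 × 1420 / 2 = 651.78 mol/h
Reaction term: ξ·ΔH°_rxn = 651.78 × -66.8 = -43539 kJ/h
Sensible, feed 168→25 °C: -29850 kJ/h
Outlet flows (mol/h): A 116.44, B 651.78, H₂O 651.78
Sensible, products 25→242 °C: 46004 kJ/h
Q = ΔH = -27385 kJ/h = -7.6069 kW
Heat removed = 7.6069 kW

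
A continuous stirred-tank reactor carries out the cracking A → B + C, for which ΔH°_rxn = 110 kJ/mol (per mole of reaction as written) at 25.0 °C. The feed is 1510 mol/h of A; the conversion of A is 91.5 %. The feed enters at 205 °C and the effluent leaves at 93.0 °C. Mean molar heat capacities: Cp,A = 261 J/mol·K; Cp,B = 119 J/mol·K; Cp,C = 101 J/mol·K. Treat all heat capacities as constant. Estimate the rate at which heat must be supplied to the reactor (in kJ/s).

Extent of reaction ξ = 0.915 × 1510 = 1381.7 mol/h
Reaction term: ξ·ΔH°_rxn = 1381.7 × 110 = 151980 kJ/h
Sensible, feed 205→25 °C: -70940 kJ/h
Outlet flows (mol/h): A 128.35, B 1381.7, C 1381.7
Sensible, products 25→93.0 °C: 22947 kJ/h
Q = ΔH = 103990 kJ/h = 28.886 kW
Heat supplied = 28.886 kJ/s

Q_in = 28.9 kJ/s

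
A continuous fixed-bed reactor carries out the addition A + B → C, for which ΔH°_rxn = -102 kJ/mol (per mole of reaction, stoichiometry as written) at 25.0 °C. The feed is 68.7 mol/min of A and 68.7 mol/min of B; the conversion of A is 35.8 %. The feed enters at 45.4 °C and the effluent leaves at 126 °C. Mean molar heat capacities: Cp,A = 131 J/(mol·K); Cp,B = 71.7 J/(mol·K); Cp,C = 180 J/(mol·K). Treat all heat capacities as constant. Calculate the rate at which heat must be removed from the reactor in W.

Extent of reaction ξ = 0.358 × 68.7 = 24.595 mol/min
Reaction term: ξ·ΔH°_rxn = 24.595 × -102 = -2508.6 kJ/min
Sensible, feed 45.4→25 °C: -284.08 kJ/min
Outlet flows (mol/min): A 44.105, B 44.105, C 24.595
Sensible, products 25→126 °C: 1350.1 kJ/min
Q = ΔH = -1442.6 kJ/min = -24.044 kW
Heat removed = 24044 W

Q_out = 24000 W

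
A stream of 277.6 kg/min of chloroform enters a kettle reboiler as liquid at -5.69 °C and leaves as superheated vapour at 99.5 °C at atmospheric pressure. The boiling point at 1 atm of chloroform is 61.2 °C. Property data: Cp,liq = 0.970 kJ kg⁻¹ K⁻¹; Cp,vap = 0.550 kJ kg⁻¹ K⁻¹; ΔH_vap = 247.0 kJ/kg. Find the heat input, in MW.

Q = 1.54 MW

liquid -5.69→61.2 °C: 64.883 kJ/kg
vaporisation at 61.2 °C: 247 kJ/kg
vapour 61.2→99.5 °C: 21.065 kJ/kg
Δh = 64.883 + 247 + 21.065 = 332.95 kJ/kg
Q = ṁ·Δh = 277.6 kg/min × 332.95 kJ/kg = 92426 kJ/min
|Q| = 1540.4 kW = 1.5404 MW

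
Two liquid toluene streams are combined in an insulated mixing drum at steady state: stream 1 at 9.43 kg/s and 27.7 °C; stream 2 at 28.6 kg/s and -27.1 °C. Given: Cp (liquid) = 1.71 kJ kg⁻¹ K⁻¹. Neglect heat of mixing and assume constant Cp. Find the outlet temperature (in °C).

No heat crosses the boundary, so H_out = H_in.
T_out = Σ ṁᵢCp,ᵢTᵢ / Σ ṁᵢCp,ᵢ
      = -878.68 / 65.031 = -13.512 °C

T_out = -13.5 °C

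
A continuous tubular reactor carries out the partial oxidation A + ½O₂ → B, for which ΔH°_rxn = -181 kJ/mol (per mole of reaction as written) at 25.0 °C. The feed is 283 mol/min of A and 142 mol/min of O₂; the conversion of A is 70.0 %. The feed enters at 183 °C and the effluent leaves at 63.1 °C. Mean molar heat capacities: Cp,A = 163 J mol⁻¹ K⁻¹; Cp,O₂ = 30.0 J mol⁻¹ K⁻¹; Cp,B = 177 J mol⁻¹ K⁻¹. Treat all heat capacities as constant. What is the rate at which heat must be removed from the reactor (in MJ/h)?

Q_out = 2510 MJ/h

Extent of reaction ξ = 0.700 × 283 = 198.1 mol/min
Reaction term: ξ·ΔH°_rxn = 198.1 × -181 = -35856 kJ/min
Sensible, feed 183→25 °C: -7961.5 kJ/min
Outlet flows (mol/min): A 84.9, O₂ 42.95, B 198.1
Sensible, products 25→63.1 °C: 1912.3 kJ/min
Q = ΔH = -41905 kJ/min = -698.42 kW
Heat removed = 2514.3 MJ/h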